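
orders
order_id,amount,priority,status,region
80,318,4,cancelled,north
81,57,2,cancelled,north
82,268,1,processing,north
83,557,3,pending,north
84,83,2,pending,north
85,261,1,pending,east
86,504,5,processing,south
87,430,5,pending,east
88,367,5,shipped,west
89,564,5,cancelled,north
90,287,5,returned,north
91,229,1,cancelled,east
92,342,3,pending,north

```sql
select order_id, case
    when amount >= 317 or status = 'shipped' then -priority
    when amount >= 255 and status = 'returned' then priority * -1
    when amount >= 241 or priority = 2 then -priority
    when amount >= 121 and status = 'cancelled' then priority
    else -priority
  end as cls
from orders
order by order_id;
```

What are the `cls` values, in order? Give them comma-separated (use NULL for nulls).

-4, -2, -1, -3, -2, -1, -5, -5, -5, -5, -5, 1, -3

order_id=80: amount >= 317 or status = 'shipped' → -4
order_id=81: amount >= 241 or priority = 2 → -2
order_id=82: amount >= 241 or priority = 2 → -1
order_id=83: amount >= 317 or status = 'shipped' → -3
order_id=84: amount >= 241 or priority = 2 → -2
order_id=85: amount >= 241 or priority = 2 → -1
order_id=86: amount >= 317 or status = 'shipped' → -5
order_id=87: amount >= 317 or status = 'shipped' → -5
order_id=88: amount >= 317 or status = 'shipped' → -5
order_id=89: amount >= 317 or status = 'shipped' → -5
order_id=90: amount >= 255 and status = 'returned' → -5
order_id=91: amount >= 121 and status = 'cancelled' → 1
order_id=92: amount >= 317 or status = 'shipped' → -3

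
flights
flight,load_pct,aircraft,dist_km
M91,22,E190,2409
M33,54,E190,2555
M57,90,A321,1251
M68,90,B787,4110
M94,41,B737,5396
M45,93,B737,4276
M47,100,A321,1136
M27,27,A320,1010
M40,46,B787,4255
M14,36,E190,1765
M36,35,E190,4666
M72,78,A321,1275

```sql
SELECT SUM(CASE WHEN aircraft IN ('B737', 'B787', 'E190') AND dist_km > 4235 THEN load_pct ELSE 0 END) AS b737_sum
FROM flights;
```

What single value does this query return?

215

flight=M91: ✗
flight=M33: ✗
flight=M57: ✗
flight=M68: ✗
flight=M94: ✓ → 41
flight=M45: ✓ → 93
flight=M47: ✗
flight=M27: ✗
flight=M40: ✓ → 46
flight=M14: ✗
flight=M36: ✓ → 35
flight=M72: ✗
b737_sum = 41 + 93 + 46 + 35 = 215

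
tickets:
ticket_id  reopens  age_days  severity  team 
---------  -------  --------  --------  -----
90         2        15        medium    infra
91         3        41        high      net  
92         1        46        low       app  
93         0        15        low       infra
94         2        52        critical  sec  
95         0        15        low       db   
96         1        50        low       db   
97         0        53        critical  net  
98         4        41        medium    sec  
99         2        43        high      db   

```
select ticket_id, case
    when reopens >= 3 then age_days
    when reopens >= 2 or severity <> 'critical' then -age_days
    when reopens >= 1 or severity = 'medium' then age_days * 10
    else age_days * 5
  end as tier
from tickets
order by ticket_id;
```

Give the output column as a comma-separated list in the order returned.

ticket_id=90: reopens >= 2 or severity <> 'critical' → -15
ticket_id=91: reopens >= 3 → 41
ticket_id=92: reopens >= 2 or severity <> 'critical' → -46
ticket_id=93: reopens >= 2 or severity <> 'critical' → -15
ticket_id=94: reopens >= 2 or severity <> 'critical' → -52
ticket_id=95: reopens >= 2 or severity <> 'critical' → -15
ticket_id=96: reopens >= 2 or severity <> 'critical' → -50
ticket_id=97: ELSE → 265
ticket_id=98: reopens >= 3 → 41
ticket_id=99: reopens >= 2 or severity <> 'critical' → -43

-15, 41, -46, -15, -52, -15, -50, 265, 41, -43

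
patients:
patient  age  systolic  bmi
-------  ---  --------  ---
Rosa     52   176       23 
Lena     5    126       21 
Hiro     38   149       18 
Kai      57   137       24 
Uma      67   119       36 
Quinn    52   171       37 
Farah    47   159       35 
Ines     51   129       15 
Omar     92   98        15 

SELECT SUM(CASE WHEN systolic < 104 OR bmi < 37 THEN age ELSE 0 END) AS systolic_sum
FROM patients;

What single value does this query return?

patient=Rosa: ✓ → 52
patient=Lena: ✓ → 5
patient=Hiro: ✓ → 38
patient=Kai: ✓ → 57
patient=Uma: ✓ → 67
patient=Quinn: ✗
patient=Farah: ✓ → 47
patient=Ines: ✓ → 51
patient=Omar: ✓ → 92
systolic_sum = 52 + 5 + 38 + 57 + 67 + 47 + 51 + 92 = 409

409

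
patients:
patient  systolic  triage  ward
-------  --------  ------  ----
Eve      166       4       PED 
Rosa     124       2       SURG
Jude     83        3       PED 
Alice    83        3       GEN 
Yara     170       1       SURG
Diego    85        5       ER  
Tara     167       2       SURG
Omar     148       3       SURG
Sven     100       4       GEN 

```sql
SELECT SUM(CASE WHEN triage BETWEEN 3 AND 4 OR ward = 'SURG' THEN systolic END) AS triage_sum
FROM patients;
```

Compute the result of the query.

1041

patient=Eve: ✓ → 166
patient=Rosa: ✓ → 124
patient=Jude: ✓ → 83
patient=Alice: ✓ → 83
patient=Yara: ✓ → 170
patient=Diego: ✗
patient=Tara: ✓ → 167
patient=Omar: ✓ → 148
patient=Sven: ✓ → 100
triage_sum = 166 + 124 + 83 + 83 + 170 + 167 + 148 + 100 = 1041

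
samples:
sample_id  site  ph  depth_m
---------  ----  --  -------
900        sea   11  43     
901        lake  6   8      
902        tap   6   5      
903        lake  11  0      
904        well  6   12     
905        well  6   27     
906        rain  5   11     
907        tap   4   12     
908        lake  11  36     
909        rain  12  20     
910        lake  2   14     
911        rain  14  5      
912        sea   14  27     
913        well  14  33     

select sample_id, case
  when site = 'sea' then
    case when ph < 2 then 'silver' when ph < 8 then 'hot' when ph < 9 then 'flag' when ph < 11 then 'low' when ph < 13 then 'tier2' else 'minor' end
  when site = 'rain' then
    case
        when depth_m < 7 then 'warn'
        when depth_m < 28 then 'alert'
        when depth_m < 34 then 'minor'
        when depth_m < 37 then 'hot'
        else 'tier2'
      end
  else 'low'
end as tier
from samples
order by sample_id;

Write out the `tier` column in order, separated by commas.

tier2, low, low, low, low, low, alert, low, low, alert, low, warn, minor, low

sample_id=900: site='sea' → inner[ph < 13] → tier2
sample_id=901: site='lake' → outer ELSE → low
sample_id=902: site='tap' → outer ELSE → low
sample_id=903: site='lake' → outer ELSE → low
sample_id=904: site='well' → outer ELSE → low
sample_id=905: site='well' → outer ELSE → low
sample_id=906: site='rain' → inner[depth_m < 28] → alert
sample_id=907: site='tap' → outer ELSE → low
sample_id=908: site='lake' → outer ELSE → low
sample_id=909: site='rain' → inner[depth_m < 28] → alert
sample_id=910: site='lake' → outer ELSE → low
sample_id=911: site='rain' → inner[depth_m < 7] → warn
sample_id=912: site='sea' → inner[ELSE] → minor
sample_id=913: site='well' → outer ELSE → low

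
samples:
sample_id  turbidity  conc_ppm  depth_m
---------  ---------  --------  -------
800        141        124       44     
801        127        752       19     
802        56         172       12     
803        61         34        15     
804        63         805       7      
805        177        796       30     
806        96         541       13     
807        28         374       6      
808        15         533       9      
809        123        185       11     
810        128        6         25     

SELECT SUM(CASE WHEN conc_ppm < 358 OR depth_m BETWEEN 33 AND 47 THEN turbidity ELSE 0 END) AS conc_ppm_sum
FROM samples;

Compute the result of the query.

509

sample_id=800: ✓ → 141
sample_id=801: ✗
sample_id=802: ✓ → 56
sample_id=803: ✓ → 61
sample_id=804: ✗
sample_id=805: ✗
sample_id=806: ✗
sample_id=807: ✗
sample_id=808: ✗
sample_id=809: ✓ → 123
sample_id=810: ✓ → 128
conc_ppm_sum = 141 + 56 + 61 + 123 + 128 = 509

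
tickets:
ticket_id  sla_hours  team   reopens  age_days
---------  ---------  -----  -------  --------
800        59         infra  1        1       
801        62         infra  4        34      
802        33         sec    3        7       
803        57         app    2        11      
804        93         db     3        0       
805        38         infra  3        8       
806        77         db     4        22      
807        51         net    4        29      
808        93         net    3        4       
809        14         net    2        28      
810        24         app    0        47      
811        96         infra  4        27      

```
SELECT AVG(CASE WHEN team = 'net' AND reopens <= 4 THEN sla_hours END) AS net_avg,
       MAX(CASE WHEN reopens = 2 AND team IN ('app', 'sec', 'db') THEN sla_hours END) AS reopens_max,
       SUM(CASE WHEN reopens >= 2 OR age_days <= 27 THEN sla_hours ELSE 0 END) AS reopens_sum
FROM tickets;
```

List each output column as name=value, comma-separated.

net_avg=52.6666666667, reopens_max=57, reopens_sum=673

[net_avg: team = 'net' AND reopens <= 4]
ticket_id=800: ✗
ticket_id=801: ✗
ticket_id=802: ✗
ticket_id=803: ✗
ticket_id=804: ✗
ticket_id=805: ✗
ticket_id=806: ✗
ticket_id=807: ✓ → 51
ticket_id=808: ✓ → 93
ticket_id=809: ✓ → 14
ticket_id=810: ✗
ticket_id=811: ✗
net_avg = (51 + 93 + 14) / 3 = 52.6666666667
—
[reopens_max: reopens = 2 AND team IN ('app', 'sec', 'db')]
ticket_id=800: ✗
ticket_id=801: ✗
ticket_id=802: ✗
ticket_id=803: ✓ → 57
ticket_id=804: ✗
ticket_id=805: ✗
ticket_id=806: ✗
ticket_id=807: ✗
ticket_id=808: ✗
ticket_id=809: ✗
ticket_id=810: ✗
ticket_id=811: ✗
reopens_max = MAX(57) = 57
—
[reopens_sum: reopens >= 2 OR age_days <= 27]
ticket_id=800: ✓ → 59
ticket_id=801: ✓ → 62
ticket_id=802: ✓ → 33
ticket_id=803: ✓ → 57
ticket_id=804: ✓ → 93
ticket_id=805: ✓ → 38
ticket_id=806: ✓ → 77
ticket_id=807: ✓ → 51
ticket_id=808: ✓ → 93
ticket_id=809: ✓ → 14
ticket_id=810: ✗
ticket_id=811: ✓ → 96
reopens_sum = 59 + 62 + 33 + 57 + 93 + 38 + 77 + 51 + 93 + 14 + 96 = 673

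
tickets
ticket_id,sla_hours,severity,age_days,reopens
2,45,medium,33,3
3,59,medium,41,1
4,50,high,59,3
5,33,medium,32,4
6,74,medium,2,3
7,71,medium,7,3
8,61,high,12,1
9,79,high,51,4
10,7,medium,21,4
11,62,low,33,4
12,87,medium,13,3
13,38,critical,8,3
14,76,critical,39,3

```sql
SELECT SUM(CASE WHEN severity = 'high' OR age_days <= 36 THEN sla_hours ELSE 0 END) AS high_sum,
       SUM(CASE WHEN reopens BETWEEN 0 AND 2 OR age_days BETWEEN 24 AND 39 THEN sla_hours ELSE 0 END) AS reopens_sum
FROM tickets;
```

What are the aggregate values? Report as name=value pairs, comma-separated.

high_sum=607, reopens_sum=336

[high_sum: severity = 'high' OR age_days <= 36]
ticket_id=2: ✓ → 45
ticket_id=3: ✗
ticket_id=4: ✓ → 50
ticket_id=5: ✓ → 33
ticket_id=6: ✓ → 74
ticket_id=7: ✓ → 71
ticket_id=8: ✓ → 61
ticket_id=9: ✓ → 79
ticket_id=10: ✓ → 7
ticket_id=11: ✓ → 62
ticket_id=12: ✓ → 87
ticket_id=13: ✓ → 38
ticket_id=14: ✗
high_sum = 45 + 50 + 33 + 74 + 71 + 61 + 79 + 7 + 62 + 87 + 38 = 607
—
[reopens_sum: reopens BETWEEN 0 AND 2 OR age_days BETWEEN 24 AND 39]
ticket_id=2: ✓ → 45
ticket_id=3: ✓ → 59
ticket_id=4: ✗
ticket_id=5: ✓ → 33
ticket_id=6: ✗
ticket_id=7: ✗
ticket_id=8: ✓ → 61
ticket_id=9: ✗
ticket_id=10: ✗
ticket_id=11: ✓ → 62
ticket_id=12: ✗
ticket_id=13: ✗
ticket_id=14: ✓ → 76
reopens_sum = 45 + 59 + 33 + 61 + 62 + 76 = 336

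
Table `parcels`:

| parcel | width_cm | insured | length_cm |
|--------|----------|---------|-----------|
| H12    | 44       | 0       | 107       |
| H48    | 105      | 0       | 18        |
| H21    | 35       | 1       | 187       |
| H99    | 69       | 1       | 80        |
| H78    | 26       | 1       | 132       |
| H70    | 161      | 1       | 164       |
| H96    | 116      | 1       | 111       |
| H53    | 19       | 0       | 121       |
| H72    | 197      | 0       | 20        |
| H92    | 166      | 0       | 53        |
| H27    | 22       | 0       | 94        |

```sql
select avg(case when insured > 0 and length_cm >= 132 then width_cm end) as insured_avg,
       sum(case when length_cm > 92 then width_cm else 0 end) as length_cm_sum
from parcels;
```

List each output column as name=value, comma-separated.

[insured_avg: insured > 0 and length_cm >= 132]
parcel=H12: ✗
parcel=H48: ✗
parcel=H21: ✓ → 35
parcel=H99: ✗
parcel=H78: ✓ → 26
parcel=H70: ✓ → 161
parcel=H96: ✗
parcel=H53: ✗
parcel=H72: ✗
parcel=H92: ✗
parcel=H27: ✗
insured_avg = (35 + 26 + 161) / 3 = 74
—
[length_cm_sum: length_cm > 92]
parcel=H12: ✓ → 44
parcel=H48: ✗
parcel=H21: ✓ → 35
parcel=H99: ✗
parcel=H78: ✓ → 26
parcel=H70: ✓ → 161
parcel=H96: ✓ → 116
parcel=H53: ✓ → 19
parcel=H72: ✗
parcel=H92: ✗
parcel=H27: ✓ → 22
length_cm_sum = 44 + 35 + 26 + 161 + 116 + 19 + 22 = 423

insured_avg=74, length_cm_sum=423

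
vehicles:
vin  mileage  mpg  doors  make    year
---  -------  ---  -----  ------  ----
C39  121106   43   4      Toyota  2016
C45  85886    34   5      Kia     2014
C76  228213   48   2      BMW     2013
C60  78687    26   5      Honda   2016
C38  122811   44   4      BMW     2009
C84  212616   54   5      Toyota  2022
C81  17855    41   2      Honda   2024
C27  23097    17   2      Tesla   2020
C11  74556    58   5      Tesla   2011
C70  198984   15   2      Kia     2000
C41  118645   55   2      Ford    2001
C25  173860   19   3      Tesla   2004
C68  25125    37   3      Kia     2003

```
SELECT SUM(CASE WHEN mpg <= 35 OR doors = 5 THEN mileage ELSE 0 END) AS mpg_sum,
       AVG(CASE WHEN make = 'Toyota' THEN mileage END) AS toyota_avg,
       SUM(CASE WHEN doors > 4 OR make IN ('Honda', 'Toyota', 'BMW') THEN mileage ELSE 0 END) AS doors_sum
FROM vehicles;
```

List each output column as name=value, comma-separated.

mpg_sum=847686, toyota_avg=166861, doors_sum=941730

[mpg_sum: mpg <= 35 OR doors = 5]
vin=C39: ✗
vin=C45: ✓ → 85886
vin=C76: ✗
vin=C60: ✓ → 78687
vin=C38: ✗
vin=C84: ✓ → 212616
vin=C81: ✗
vin=C27: ✓ → 23097
vin=C11: ✓ → 74556
vin=C70: ✓ → 198984
vin=C41: ✗
vin=C25: ✓ → 173860
vin=C68: ✗
mpg_sum = 85886 + 78687 + 212616 + 23097 + 74556 + 198984 + 173860 = 847686
—
[toyota_avg: make = 'Toyota']
vin=C39: ✓ → 121106
vin=C45: ✗
vin=C76: ✗
vin=C60: ✗
vin=C38: ✗
vin=C84: ✓ → 212616
vin=C81: ✗
vin=C27: ✗
vin=C11: ✗
vin=C70: ✗
vin=C41: ✗
vin=C25: ✗
vin=C68: ✗
toyota_avg = (121106 + 212616) / 2 = 166861
—
[doors_sum: doors > 4 OR make IN ('Honda', 'Toyota', 'BMW')]
vin=C39: ✓ → 121106
vin=C45: ✓ → 85886
vin=C76: ✓ → 228213
vin=C60: ✓ → 78687
vin=C38: ✓ → 122811
vin=C84: ✓ → 212616
vin=C81: ✓ → 17855
vin=C27: ✗
vin=C11: ✓ → 74556
vin=C70: ✗
vin=C41: ✗
vin=C25: ✗
vin=C68: ✗
doors_sum = 121106 + 85886 + 228213 + 78687 + 122811 + 212616 + 17855 + 74556 = 941730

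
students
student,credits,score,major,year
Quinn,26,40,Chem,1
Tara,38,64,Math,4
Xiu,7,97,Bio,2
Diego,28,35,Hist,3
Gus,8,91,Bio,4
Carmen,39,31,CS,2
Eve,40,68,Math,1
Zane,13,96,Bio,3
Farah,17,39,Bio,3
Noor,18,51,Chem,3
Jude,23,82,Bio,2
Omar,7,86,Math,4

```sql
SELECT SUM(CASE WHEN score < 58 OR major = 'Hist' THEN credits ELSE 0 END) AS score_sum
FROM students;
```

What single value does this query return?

student=Quinn: ✓ → 26
student=Tara: ✗
student=Xiu: ✗
student=Diego: ✓ → 28
student=Gus: ✗
student=Carmen: ✓ → 39
student=Eve: ✗
student=Zane: ✗
student=Farah: ✓ → 17
student=Noor: ✓ → 18
student=Jude: ✗
student=Omar: ✗
score_sum = 26 + 28 + 39 + 17 + 18 = 128

128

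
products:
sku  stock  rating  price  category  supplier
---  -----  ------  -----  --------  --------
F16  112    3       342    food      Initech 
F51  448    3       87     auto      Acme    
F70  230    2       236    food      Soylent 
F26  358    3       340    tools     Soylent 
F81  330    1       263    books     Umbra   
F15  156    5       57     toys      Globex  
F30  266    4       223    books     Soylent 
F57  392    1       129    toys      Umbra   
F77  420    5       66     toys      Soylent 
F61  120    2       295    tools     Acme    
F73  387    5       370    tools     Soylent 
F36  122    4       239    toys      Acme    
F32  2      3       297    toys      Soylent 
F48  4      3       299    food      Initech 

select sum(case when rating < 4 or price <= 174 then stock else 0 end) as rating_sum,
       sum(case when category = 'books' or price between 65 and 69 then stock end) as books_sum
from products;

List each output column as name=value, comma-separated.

rating_sum=2572, books_sum=1016

[rating_sum: rating < 4 or price <= 174]
sku=F16: ✓ → 112
sku=F51: ✓ → 448
sku=F70: ✓ → 230
sku=F26: ✓ → 358
sku=F81: ✓ → 330
sku=F15: ✓ → 156
sku=F30: ✗
sku=F57: ✓ → 392
sku=F77: ✓ → 420
sku=F61: ✓ → 120
sku=F73: ✗
sku=F36: ✗
sku=F32: ✓ → 2
sku=F48: ✓ → 4
rating_sum = 112 + 448 + 230 + 358 + 330 + 156 + 392 + 420 + 120 + 2 + 4 = 2572
—
[books_sum: category = 'books' or price between 65 and 69]
sku=F16: ✗
sku=F51: ✗
sku=F70: ✗
sku=F26: ✗
sku=F81: ✓ → 330
sku=F15: ✗
sku=F30: ✓ → 266
sku=F57: ✗
sku=F77: ✓ → 420
sku=F61: ✗
sku=F73: ✗
sku=F36: ✗
sku=F32: ✗
sku=F48: ✗
books_sum = 330 + 266 + 420 = 1016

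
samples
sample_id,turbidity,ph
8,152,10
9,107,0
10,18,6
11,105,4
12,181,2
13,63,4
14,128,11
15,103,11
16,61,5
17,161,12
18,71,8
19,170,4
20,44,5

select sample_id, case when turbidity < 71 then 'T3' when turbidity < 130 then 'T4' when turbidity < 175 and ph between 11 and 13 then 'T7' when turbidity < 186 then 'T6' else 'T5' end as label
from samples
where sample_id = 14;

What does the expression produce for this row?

sample_id = 14: turbidity=128, ph=11.
turbidity < 71 → false
turbidity < 130 → true → T4

T4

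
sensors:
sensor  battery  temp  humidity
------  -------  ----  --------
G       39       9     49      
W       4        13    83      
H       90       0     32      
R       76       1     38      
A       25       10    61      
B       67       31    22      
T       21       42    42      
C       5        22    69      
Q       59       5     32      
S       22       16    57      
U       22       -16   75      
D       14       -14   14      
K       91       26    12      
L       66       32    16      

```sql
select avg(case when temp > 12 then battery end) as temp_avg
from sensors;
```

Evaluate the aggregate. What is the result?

sensor=G: ✗
sensor=W: ✓ → 4
sensor=H: ✗
sensor=R: ✗
sensor=A: ✗
sensor=B: ✓ → 67
sensor=T: ✓ → 21
sensor=C: ✓ → 5
sensor=Q: ✗
sensor=S: ✓ → 22
sensor=U: ✗
sensor=D: ✗
sensor=K: ✓ → 91
sensor=L: ✓ → 66
temp_avg = (4 + 67 + 21 + 5 + 22 + 91 + 66) / 7 = 39.4285714286

39.4285714286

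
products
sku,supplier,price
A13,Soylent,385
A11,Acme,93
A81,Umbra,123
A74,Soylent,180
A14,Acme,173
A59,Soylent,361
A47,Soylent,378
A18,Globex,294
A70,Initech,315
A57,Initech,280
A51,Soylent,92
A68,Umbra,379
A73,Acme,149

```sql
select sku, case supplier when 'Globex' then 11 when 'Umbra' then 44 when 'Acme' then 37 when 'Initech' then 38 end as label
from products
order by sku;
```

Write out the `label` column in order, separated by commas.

37, NULL, 37, 11, NULL, NULL, 38, NULL, 44, 38, 37, NULL, 44

sku=A11: supplier='Acme' → 37
sku=A13: (no match → NULL) → NULL
sku=A14: supplier='Acme' → 37
sku=A18: supplier='Globex' → 11
sku=A47: (no match → NULL) → NULL
sku=A51: (no match → NULL) → NULL
sku=A57: supplier='Initech' → 38
sku=A59: (no match → NULL) → NULL
sku=A68: supplier='Umbra' → 44
sku=A70: supplier='Initech' → 38
sku=A73: supplier='Acme' → 37
sku=A74: (no match → NULL) → NULL
sku=A81: supplier='Umbra' → 44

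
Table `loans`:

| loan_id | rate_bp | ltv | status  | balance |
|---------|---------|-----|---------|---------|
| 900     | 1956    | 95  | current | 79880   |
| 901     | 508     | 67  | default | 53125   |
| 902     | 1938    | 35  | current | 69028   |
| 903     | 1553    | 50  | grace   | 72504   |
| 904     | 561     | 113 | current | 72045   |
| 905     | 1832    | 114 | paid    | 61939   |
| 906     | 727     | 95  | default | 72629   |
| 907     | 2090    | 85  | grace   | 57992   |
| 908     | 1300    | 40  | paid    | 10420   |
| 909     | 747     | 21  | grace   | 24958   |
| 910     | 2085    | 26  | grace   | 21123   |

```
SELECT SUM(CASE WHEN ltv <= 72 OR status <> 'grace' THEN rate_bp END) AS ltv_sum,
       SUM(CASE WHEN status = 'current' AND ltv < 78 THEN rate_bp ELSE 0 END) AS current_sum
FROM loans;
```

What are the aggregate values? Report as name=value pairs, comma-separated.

ltv_sum=13207, current_sum=1938

[ltv_sum: ltv <= 72 OR status <> 'grace']
loan_id=900: ✓ → 1956
loan_id=901: ✓ → 508
loan_id=902: ✓ → 1938
loan_id=903: ✓ → 1553
loan_id=904: ✓ → 561
loan_id=905: ✓ → 1832
loan_id=906: ✓ → 727
loan_id=907: ✗
loan_id=908: ✓ → 1300
loan_id=909: ✓ → 747
loan_id=910: ✓ → 2085
ltv_sum = 1956 + 508 + 1938 + 1553 + 561 + 1832 + 727 + 1300 + 747 + 2085 = 13207
—
[current_sum: status = 'current' AND ltv < 78]
loan_id=900: ✗
loan_id=901: ✗
loan_id=902: ✓ → 1938
loan_id=903: ✗
loan_id=904: ✗
loan_id=905: ✗
loan_id=906: ✗
loan_id=907: ✗
loan_id=908: ✗
loan_id=909: ✗
loan_id=910: ✗
current_sum = 1938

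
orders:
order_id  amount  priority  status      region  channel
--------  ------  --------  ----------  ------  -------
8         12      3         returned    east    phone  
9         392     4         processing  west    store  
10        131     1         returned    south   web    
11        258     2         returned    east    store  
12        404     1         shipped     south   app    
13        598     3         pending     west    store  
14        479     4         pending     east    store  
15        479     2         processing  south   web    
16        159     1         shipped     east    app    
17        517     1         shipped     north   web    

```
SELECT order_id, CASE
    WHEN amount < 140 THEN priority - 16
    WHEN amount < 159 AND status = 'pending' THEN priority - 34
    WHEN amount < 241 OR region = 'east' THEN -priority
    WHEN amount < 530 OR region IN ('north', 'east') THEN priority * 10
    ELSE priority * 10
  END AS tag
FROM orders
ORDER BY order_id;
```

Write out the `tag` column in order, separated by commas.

order_id=8: amount < 140 → -13
order_id=9: amount < 530 OR region IN ('north', 'east') → 40
order_id=10: amount < 140 → -15
order_id=11: amount < 241 OR region = 'east' → -2
order_id=12: amount < 530 OR region IN ('north', 'east') → 10
order_id=13: ELSE → 30
order_id=14: amount < 241 OR region = 'east' → -4
order_id=15: amount < 530 OR region IN ('north', 'east') → 20
order_id=16: amount < 241 OR region = 'east' → -1
order_id=17: amount < 530 OR region IN ('north', 'east') → 10

-13, 40, -15, -2, 10, 30, -4, 20, -1, 10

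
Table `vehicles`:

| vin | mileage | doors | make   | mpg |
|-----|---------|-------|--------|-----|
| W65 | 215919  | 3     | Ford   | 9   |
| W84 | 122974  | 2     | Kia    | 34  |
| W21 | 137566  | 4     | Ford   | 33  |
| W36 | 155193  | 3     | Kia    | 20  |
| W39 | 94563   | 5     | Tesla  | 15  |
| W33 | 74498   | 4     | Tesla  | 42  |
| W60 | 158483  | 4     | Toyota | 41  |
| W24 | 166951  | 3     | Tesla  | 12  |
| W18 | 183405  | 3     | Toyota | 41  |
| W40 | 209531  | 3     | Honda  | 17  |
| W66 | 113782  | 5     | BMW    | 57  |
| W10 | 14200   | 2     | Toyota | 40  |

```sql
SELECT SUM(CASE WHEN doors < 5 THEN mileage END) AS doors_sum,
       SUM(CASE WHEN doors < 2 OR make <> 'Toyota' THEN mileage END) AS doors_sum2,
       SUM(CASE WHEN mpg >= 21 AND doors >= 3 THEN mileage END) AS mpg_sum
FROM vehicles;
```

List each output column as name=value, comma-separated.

[doors_sum: doors < 5]
vin=W65: ✓ → 215919
vin=W84: ✓ → 122974
vin=W21: ✓ → 137566
vin=W36: ✓ → 155193
vin=W39: ✗
vin=W33: ✓ → 74498
vin=W60: ✓ → 158483
vin=W24: ✓ → 166951
vin=W18: ✓ → 183405
vin=W40: ✓ → 209531
vin=W66: ✗
vin=W10: ✓ → 14200
doors_sum = 215919 + 122974 + 137566 + 155193 + 74498 + 158483 + 166951 + 183405 + 209531 + 14200 = 1438720
—
[doors_sum2: doors < 2 OR make <> 'Toyota']
vin=W65: ✓ → 215919
vin=W84: ✓ → 122974
vin=W21: ✓ → 137566
vin=W36: ✓ → 155193
vin=W39: ✓ → 94563
vin=W33: ✓ → 74498
vin=W60: ✗
vin=W24: ✓ → 166951
vin=W18: ✗
vin=W40: ✓ → 209531
vin=W66: ✓ → 113782
vin=W10: ✗
doors_sum2 = 215919 + 122974 + 137566 + 155193 + 94563 + 74498 + 166951 + 209531 + 113782 = 1290977
—
[mpg_sum: mpg >= 21 AND doors >= 3]
vin=W65: ✗
vin=W84: ✗
vin=W21: ✓ → 137566
vin=W36: ✗
vin=W39: ✗
vin=W33: ✓ → 74498
vin=W60: ✓ → 158483
vin=W24: ✗
vin=W18: ✓ → 183405
vin=W40: ✗
vin=W66: ✓ → 113782
vin=W10: ✗
mpg_sum = 137566 + 74498 + 158483 + 183405 + 113782 = 667734

doors_sum=1438720, doors_sum2=1290977, mpg_sum=667734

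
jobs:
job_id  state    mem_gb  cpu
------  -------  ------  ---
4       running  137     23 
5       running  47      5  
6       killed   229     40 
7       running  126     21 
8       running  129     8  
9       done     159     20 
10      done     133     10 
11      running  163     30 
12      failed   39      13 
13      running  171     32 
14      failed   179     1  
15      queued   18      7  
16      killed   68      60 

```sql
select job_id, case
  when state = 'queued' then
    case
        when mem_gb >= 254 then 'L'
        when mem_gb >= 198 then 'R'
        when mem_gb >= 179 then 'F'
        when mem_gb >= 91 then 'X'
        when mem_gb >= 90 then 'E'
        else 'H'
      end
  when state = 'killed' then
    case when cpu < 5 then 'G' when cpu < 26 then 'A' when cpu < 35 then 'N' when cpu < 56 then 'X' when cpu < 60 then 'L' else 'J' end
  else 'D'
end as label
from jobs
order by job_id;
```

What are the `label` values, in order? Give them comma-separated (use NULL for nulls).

job_id=4: state='running' → outer ELSE → D
job_id=5: state='running' → outer ELSE → D
job_id=6: state='killed' → inner[cpu < 56] → X
job_id=7: state='running' → outer ELSE → D
job_id=8: state='running' → outer ELSE → D
job_id=9: state='done' → outer ELSE → D
job_id=10: state='done' → outer ELSE → D
job_id=11: state='running' → outer ELSE → D
job_id=12: state='failed' → outer ELSE → D
job_id=13: state='running' → outer ELSE → D
job_id=14: state='failed' → outer ELSE → D
job_id=15: state='queued' → inner[ELSE] → H
job_id=16: state='killed' → inner[ELSE] → J

D, D, X, D, D, D, D, D, D, D, D, H, J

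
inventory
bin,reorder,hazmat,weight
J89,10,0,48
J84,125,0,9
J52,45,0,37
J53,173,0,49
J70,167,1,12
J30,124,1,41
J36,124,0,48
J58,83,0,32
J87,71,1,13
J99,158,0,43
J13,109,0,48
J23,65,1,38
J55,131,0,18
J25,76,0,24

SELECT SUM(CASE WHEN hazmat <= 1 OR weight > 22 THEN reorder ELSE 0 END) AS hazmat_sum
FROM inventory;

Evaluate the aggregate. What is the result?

1461

bin=J89: ✓ → 10
bin=J84: ✓ → 125
bin=J52: ✓ → 45
bin=J53: ✓ → 173
bin=J70: ✓ → 167
bin=J30: ✓ → 124
bin=J36: ✓ → 124
bin=J58: ✓ → 83
bin=J87: ✓ → 71
bin=J99: ✓ → 158
bin=J13: ✓ → 109
bin=J23: ✓ → 65
bin=J55: ✓ → 131
bin=J25: ✓ → 76
hazmat_sum = 10 + 125 + 45 + 173 + 167 + 124 + 124 + 83 + 71 + 158 + 109 + 65 + 131 + 76 = 1461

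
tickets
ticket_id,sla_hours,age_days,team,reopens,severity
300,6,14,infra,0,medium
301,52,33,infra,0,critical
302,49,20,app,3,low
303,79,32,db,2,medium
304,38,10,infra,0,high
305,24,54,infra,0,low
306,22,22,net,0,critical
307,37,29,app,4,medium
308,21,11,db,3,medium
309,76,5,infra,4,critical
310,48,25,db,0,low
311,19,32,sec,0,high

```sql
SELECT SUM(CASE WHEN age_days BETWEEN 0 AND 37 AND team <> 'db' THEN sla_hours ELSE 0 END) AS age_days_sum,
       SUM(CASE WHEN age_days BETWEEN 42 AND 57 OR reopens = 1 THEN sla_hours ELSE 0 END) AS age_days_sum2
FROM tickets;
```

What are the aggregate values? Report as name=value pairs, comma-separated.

age_days_sum=299, age_days_sum2=24

[age_days_sum: age_days BETWEEN 0 AND 37 AND team <> 'db']
ticket_id=300: ✓ → 6
ticket_id=301: ✓ → 52
ticket_id=302: ✓ → 49
ticket_id=303: ✗
ticket_id=304: ✓ → 38
ticket_id=305: ✗
ticket_id=306: ✓ → 22
ticket_id=307: ✓ → 37
ticket_id=308: ✗
ticket_id=309: ✓ → 76
ticket_id=310: ✗
ticket_id=311: ✓ → 19
age_days_sum = 6 + 52 + 49 + 38 + 22 + 37 + 76 + 19 = 299
—
[age_days_sum2: age_days BETWEEN 42 AND 57 OR reopens = 1]
ticket_id=300: ✗
ticket_id=301: ✗
ticket_id=302: ✗
ticket_id=303: ✗
ticket_id=304: ✗
ticket_id=305: ✓ → 24
ticket_id=306: ✗
ticket_id=307: ✗
ticket_id=308: ✗
ticket_id=309: ✗
ticket_id=310: ✗
ticket_id=311: ✗
age_days_sum2 = 24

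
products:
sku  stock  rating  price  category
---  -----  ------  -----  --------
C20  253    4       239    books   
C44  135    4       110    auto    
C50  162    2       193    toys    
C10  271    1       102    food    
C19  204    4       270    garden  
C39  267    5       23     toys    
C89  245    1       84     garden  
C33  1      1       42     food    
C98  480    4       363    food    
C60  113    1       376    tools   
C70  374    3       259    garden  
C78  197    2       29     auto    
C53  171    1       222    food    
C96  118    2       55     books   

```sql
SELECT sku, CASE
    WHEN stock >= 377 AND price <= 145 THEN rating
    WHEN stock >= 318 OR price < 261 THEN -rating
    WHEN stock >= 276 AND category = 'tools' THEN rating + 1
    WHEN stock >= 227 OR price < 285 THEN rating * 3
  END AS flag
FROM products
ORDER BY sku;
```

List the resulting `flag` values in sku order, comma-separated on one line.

-1, 12, -4, -1, -5, -4, -2, -1, NULL, -3, -2, -1, -2, -4

sku=C10: stock >= 318 OR price < 261 → -1
sku=C19: stock >= 227 OR price < 285 → 12
sku=C20: stock >= 318 OR price < 261 → -4
sku=C33: stock >= 318 OR price < 261 → -1
sku=C39: stock >= 318 OR price < 261 → -5
sku=C44: stock >= 318 OR price < 261 → -4
sku=C50: stock >= 318 OR price < 261 → -2
sku=C53: stock >= 318 OR price < 261 → -1
sku=C60: (no match → NULL) → NULL
sku=C70: stock >= 318 OR price < 261 → -3
sku=C78: stock >= 318 OR price < 261 → -2
sku=C89: stock >= 318 OR price < 261 → -1
sku=C96: stock >= 318 OR price < 261 → -2
sku=C98: stock >= 318 OR price < 261 → -4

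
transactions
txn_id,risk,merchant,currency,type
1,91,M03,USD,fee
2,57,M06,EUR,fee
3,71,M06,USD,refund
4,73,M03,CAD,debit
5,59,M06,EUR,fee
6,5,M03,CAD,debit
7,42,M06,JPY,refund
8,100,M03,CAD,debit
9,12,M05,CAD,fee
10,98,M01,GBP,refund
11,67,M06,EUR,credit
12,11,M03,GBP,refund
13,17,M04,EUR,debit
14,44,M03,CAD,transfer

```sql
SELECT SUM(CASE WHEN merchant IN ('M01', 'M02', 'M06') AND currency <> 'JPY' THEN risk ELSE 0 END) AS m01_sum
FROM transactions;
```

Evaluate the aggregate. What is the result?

352

txn_id=1: ✗
txn_id=2: ✓ → 57
txn_id=3: ✓ → 71
txn_id=4: ✗
txn_id=5: ✓ → 59
txn_id=6: ✗
txn_id=7: ✗
txn_id=8: ✗
txn_id=9: ✗
txn_id=10: ✓ → 98
txn_id=11: ✓ → 67
txn_id=12: ✗
txn_id=13: ✗
txn_id=14: ✗
m01_sum = 57 + 71 + 59 + 98 + 67 = 352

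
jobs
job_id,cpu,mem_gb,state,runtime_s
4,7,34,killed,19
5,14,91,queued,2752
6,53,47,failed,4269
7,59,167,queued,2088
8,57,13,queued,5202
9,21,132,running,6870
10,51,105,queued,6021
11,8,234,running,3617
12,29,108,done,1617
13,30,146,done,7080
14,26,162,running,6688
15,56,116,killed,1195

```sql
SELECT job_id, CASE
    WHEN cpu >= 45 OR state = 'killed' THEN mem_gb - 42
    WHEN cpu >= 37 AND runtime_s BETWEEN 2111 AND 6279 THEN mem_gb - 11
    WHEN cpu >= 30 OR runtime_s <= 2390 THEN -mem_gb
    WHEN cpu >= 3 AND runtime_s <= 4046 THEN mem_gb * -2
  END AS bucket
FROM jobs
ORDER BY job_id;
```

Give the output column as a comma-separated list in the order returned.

job_id=4: cpu >= 45 OR state = 'killed' → -8
job_id=5: cpu >= 3 AND runtime_s <= 4046 → -182
job_id=6: cpu >= 45 OR state = 'killed' → 5
job_id=7: cpu >= 45 OR state = 'killed' → 125
job_id=8: cpu >= 45 OR state = 'killed' → -29
job_id=9: (no match → NULL) → NULL
job_id=10: cpu >= 45 OR state = 'killed' → 63
job_id=11: cpu >= 3 AND runtime_s <= 4046 → -468
job_id=12: cpu >= 30 OR runtime_s <= 2390 → -108
job_id=13: cpu >= 30 OR runtime_s <= 2390 → -146
job_id=14: (no match → NULL) → NULL
job_id=15: cpu >= 45 OR state = 'killed' → 74

-8, -182, 5, 125, -29, NULL, 63, -468, -108, -146, NULL, 74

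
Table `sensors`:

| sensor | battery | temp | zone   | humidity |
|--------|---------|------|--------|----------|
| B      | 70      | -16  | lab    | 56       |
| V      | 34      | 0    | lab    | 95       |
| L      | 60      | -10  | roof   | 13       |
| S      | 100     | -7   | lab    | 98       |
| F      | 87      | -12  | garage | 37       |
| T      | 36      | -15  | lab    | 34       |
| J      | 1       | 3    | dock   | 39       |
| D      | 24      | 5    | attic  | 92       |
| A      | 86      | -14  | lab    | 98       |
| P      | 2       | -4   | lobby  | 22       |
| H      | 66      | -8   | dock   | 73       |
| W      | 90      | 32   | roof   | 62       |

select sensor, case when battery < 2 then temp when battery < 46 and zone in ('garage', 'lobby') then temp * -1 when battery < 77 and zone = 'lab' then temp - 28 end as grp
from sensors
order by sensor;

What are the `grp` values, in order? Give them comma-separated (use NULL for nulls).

NULL, -44, NULL, NULL, NULL, 3, NULL, 4, NULL, -43, -28, NULL

sensor=A: (no match → NULL) → NULL
sensor=B: battery < 77 and zone = 'lab' → -44
sensor=D: (no match → NULL) → NULL
sensor=F: (no match → NULL) → NULL
sensor=H: (no match → NULL) → NULL
sensor=J: battery < 2 → 3
sensor=L: (no match → NULL) → NULL
sensor=P: battery < 46 and zone in ('garage', 'lobby') → 4
sensor=S: (no match → NULL) → NULL
sensor=T: battery < 77 and zone = 'lab' → -43
sensor=V: battery < 77 and zone = 'lab' → -28
sensor=W: (no match → NULL) → NULL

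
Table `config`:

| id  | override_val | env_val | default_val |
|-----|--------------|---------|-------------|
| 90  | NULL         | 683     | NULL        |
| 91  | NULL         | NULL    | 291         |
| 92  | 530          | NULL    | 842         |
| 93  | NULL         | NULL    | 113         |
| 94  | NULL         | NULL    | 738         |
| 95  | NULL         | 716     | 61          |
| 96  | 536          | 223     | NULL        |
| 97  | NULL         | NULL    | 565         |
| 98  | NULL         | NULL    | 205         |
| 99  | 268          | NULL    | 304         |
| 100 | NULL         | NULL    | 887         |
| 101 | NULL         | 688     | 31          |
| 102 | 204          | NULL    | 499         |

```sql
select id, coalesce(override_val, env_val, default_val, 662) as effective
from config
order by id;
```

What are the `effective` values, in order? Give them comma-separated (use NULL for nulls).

683, 291, 530, 113, 738, 716, 536, 565, 205, 268, 887, 688, 204

id=90: override_val=NULL, env_val=683 → 683
id=91: override_val=NULL, env_val=NULL, default_val=291 → 291
id=92: override_val=530 → 530
id=93: override_val=NULL, env_val=NULL, default_val=113 → 113
id=94: override_val=NULL, env_val=NULL, default_val=738 → 738
id=95: override_val=NULL, env_val=716 → 716
id=96: override_val=536 → 536
id=97: override_val=NULL, env_val=NULL, default_val=565 → 565
id=98: override_val=NULL, env_val=NULL, default_val=205 → 205
id=99: override_val=268 → 268
id=100: override_val=NULL, env_val=NULL, default_val=887 → 887
id=101: override_val=NULL, env_val=688 → 688
id=102: override_val=204 → 204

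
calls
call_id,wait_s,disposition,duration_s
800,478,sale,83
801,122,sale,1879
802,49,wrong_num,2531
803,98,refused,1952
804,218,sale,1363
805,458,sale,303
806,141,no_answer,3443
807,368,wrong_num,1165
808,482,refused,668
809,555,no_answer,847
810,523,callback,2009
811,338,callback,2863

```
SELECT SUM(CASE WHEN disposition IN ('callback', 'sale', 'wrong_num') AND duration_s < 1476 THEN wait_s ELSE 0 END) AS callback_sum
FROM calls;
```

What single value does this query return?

1522

call_id=800: ✓ → 478
call_id=801: ✗
call_id=802: ✗
call_id=803: ✗
call_id=804: ✓ → 218
call_id=805: ✓ → 458
call_id=806: ✗
call_id=807: ✓ → 368
call_id=808: ✗
call_id=809: ✗
call_id=810: ✗
call_id=811: ✗
callback_sum = 478 + 218 + 458 + 368 = 1522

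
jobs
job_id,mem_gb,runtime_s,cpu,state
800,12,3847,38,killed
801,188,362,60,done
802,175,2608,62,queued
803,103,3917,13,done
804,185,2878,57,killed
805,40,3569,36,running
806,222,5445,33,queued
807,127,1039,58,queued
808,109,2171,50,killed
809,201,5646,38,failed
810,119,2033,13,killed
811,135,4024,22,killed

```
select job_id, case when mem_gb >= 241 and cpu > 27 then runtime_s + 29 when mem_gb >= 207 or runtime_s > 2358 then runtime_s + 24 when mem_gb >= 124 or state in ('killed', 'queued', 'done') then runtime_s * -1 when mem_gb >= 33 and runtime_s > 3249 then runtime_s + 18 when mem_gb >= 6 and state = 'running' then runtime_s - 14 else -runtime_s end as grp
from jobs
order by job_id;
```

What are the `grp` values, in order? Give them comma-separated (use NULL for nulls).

3871, -362, 2632, 3941, 2902, 3593, 5469, -1039, -2171, 5670, -2033, 4048

job_id=800: mem_gb >= 207 or runtime_s > 2358 → 3871
job_id=801: mem_gb >= 124 or state in ('killed', 'queued', 'done') → -362
job_id=802: mem_gb >= 207 or runtime_s > 2358 → 2632
job_id=803: mem_gb >= 207 or runtime_s > 2358 → 3941
job_id=804: mem_gb >= 207 or runtime_s > 2358 → 2902
job_id=805: mem_gb >= 207 or runtime_s > 2358 → 3593
job_id=806: mem_gb >= 207 or runtime_s > 2358 → 5469
job_id=807: mem_gb >= 124 or state in ('killed', 'queued', 'done') → -1039
job_id=808: mem_gb >= 124 or state in ('killed', 'queued', 'done') → -2171
job_id=809: mem_gb >= 207 or runtime_s > 2358 → 5670
job_id=810: mem_gb >= 124 or state in ('killed', 'queued', 'done') → -2033
job_id=811: mem_gb >= 207 or runtime_s > 2358 → 4048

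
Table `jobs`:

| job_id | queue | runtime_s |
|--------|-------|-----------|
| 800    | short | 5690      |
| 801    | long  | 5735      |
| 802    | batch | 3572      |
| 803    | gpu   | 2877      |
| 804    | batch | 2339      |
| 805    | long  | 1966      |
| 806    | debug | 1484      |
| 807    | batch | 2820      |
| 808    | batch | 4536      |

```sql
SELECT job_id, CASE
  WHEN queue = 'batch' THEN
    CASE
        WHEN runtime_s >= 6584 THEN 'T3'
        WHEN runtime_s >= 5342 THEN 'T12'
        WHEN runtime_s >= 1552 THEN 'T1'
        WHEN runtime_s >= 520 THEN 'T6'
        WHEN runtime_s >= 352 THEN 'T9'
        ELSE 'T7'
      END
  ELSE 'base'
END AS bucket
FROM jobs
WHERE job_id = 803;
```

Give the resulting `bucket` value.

base

job_id = 803: queue=gpu, runtime_s=2877.
queue='gpu' → outer ELSE → base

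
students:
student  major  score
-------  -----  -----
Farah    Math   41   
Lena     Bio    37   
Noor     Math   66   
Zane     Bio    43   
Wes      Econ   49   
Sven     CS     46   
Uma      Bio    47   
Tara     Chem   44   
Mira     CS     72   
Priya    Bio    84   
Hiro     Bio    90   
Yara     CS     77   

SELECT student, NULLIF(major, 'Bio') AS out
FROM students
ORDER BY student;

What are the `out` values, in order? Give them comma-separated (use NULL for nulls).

Math, NULL, NULL, CS, Math, NULL, CS, Chem, NULL, Econ, CS, NULL

student=Farah: major=Math vs Bio: differ → Math
student=Hiro: major=Bio vs Bio: equal → NULL
student=Lena: major=Bio vs Bio: equal → NULL
student=Mira: major=CS vs Bio: differ → CS
student=Noor: major=Math vs Bio: differ → Math
student=Priya: major=Bio vs Bio: equal → NULL
student=Sven: major=CS vs Bio: differ → CS
student=Tara: major=Chem vs Bio: differ → Chem
student=Uma: major=Bio vs Bio: equal → NULL
student=Wes: major=Econ vs Bio: differ → Econ
student=Yara: major=CS vs Bio: differ → CS
student=Zane: major=Bio vs Bio: equal → NULL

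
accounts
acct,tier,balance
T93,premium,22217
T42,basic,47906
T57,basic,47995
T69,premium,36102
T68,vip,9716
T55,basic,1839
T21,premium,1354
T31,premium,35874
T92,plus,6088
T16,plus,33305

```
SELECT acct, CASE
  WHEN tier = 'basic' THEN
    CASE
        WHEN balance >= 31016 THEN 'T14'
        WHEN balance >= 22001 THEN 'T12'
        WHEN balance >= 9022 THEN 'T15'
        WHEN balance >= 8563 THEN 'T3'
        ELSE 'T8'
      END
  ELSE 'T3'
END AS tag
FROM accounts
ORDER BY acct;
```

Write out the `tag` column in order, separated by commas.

T3, T3, T3, T14, T8, T14, T3, T3, T3, T3

acct=T16: tier='plus' → outer ELSE → T3
acct=T21: tier='premium' → outer ELSE → T3
acct=T31: tier='premium' → outer ELSE → T3
acct=T42: tier='basic' → inner[balance >= 31016] → T14
acct=T55: tier='basic' → inner[ELSE] → T8
acct=T57: tier='basic' → inner[balance >= 31016] → T14
acct=T68: tier='vip' → outer ELSE → T3
acct=T69: tier='premium' → outer ELSE → T3
acct=T92: tier='plus' → outer ELSE → T3
acct=T93: tier='premium' → outer ELSE → T3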